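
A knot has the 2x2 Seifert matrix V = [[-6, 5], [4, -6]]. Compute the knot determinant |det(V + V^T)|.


Step 1: Form V + V^T where V = [[-6, 5], [4, -6]]
  V^T = [[-6, 4], [5, -6]]
  V + V^T = [[-12, 9], [9, -12]]
Step 2: det(V + V^T) = (-12)*(-12) - 9*9
  = 144 - 81 = 63
Step 3: Knot determinant = |det(V + V^T)| = |63| = 63

63


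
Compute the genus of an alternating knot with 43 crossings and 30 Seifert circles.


For alternating knots, g = (c - s + 1)/2.
= (43 - 30 + 1)/2
= 14/2 = 7

7


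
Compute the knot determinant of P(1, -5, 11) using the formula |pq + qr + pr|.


Step 1: Compute pq + qr + pr.
pq = 1*(-5) = -5
qr = (-5)*11 = -55
pr = 1*11 = 11
pq + qr + pr = -5 + (-55) + 11 = -49
Step 2: Take absolute value.
det(P(1,-5,11)) = |-49| = 49

49


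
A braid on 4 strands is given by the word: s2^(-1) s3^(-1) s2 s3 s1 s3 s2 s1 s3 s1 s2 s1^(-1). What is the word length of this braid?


The word length counts the number of generators (including inverses).
Listing each generator: s2^(-1), s3^(-1), s2, s3, s1, s3, s2, s1, s3, s1, s2, s1^(-1)
There are 12 generators in this braid word.

12


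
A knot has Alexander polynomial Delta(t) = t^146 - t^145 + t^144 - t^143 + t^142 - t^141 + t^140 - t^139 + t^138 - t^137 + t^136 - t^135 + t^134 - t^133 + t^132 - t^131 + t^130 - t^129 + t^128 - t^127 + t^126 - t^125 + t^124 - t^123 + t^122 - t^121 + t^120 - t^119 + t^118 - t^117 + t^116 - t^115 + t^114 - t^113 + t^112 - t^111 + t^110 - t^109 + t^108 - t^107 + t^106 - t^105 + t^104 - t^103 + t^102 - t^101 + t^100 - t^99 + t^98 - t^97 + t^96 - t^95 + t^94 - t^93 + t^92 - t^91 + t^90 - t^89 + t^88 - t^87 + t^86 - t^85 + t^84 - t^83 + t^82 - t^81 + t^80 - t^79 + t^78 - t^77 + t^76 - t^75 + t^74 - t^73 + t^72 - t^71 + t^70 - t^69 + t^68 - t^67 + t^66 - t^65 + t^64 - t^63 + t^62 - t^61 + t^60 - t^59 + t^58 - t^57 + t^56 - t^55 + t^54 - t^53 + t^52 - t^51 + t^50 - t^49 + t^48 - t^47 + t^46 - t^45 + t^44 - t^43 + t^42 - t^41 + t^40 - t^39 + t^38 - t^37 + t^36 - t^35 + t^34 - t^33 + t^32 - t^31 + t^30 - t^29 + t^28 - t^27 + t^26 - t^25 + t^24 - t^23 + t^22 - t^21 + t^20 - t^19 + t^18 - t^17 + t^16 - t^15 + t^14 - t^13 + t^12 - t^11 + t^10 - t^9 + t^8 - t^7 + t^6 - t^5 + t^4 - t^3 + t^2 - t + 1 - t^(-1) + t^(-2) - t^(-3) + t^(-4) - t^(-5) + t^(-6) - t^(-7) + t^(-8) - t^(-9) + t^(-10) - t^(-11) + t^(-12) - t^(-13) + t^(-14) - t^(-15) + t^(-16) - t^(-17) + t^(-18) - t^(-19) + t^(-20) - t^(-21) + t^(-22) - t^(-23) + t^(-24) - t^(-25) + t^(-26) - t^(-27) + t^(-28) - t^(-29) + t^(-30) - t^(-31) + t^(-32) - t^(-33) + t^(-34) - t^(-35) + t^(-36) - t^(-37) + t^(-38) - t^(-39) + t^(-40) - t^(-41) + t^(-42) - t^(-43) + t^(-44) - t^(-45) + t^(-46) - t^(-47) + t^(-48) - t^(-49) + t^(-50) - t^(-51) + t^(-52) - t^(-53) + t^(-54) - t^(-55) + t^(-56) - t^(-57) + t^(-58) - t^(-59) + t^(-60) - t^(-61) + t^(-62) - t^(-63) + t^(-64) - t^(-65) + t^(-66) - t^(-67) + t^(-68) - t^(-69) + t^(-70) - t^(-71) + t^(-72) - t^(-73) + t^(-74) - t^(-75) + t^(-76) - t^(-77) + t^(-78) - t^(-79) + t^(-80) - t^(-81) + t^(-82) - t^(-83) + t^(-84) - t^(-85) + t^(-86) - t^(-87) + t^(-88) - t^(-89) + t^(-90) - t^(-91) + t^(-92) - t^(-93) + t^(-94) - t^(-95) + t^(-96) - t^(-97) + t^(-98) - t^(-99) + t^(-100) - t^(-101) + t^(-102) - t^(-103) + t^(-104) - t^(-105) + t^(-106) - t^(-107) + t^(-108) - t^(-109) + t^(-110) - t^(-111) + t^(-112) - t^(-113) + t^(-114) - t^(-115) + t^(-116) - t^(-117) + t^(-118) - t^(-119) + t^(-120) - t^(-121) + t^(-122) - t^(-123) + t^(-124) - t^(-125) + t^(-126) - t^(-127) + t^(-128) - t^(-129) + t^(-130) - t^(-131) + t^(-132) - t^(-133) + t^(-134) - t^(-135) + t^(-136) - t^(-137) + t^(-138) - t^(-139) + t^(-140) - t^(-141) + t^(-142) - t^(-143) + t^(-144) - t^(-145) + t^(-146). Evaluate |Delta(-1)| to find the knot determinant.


Step 1: The polynomial has 293 terms with alternating signs, exponents from 146 down to -146.
Step 2: Substitute t = -1. The i-th term has coefficient (-1)^i and exponent (m-i),
  so its value is (-1)^i * (-1)^(m-i) = (-1)^m = 1 for every i.
Step 3: All 293 terms equal 1, so Delta(-1) = 293 * (1) = 293
Step 4: |Delta(-1)| = 293

293


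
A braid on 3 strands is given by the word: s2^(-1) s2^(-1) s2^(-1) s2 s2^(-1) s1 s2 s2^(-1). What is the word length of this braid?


The word length counts the number of generators (including inverses).
Listing each generator: s2^(-1), s2^(-1), s2^(-1), s2, s2^(-1), s1, s2, s2^(-1)
There are 8 generators in this braid word.

8


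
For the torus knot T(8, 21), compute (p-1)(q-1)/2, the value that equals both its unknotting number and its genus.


For a torus knot T(p,q), both the unknotting number and genus equal (p-1)(q-1)/2.
= (8-1)(21-1)/2
= 7*20/2
= 140/2 = 70

70


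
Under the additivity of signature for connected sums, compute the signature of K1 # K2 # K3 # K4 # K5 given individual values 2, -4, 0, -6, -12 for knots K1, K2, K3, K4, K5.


The signature is additive under connected sum.
signature(K1 # K2 # K3 # K4 # K5) = (2) + (-4) + (0) + (-6) + (-12)
= -20

-20


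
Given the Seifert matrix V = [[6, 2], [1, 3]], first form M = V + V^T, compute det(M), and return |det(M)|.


Step 1: Form V + V^T where V = [[6, 2], [1, 3]]
  V^T = [[6, 1], [2, 3]]
  V + V^T = [[12, 3], [3, 6]]
Step 2: det(V + V^T) = 12*6 - 3*3
  = 72 - 9 = 63
Step 3: Knot determinant = |det(V + V^T)| = |63| = 63

63


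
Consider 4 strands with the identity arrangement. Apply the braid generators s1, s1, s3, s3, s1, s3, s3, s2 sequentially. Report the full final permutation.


Starting with identity [1, 2, 3, 4].
Apply generators in sequence:
  After s1: [2, 1, 3, 4]
  After s1: [1, 2, 3, 4]
  After s3: [1, 2, 4, 3]
  After s3: [1, 2, 3, 4]
  After s1: [2, 1, 3, 4]
  After s3: [2, 1, 4, 3]
  After s3: [2, 1, 3, 4]
  After s2: [2, 3, 1, 4]
Final permutation: [2, 3, 1, 4]

[2, 3, 1, 4]


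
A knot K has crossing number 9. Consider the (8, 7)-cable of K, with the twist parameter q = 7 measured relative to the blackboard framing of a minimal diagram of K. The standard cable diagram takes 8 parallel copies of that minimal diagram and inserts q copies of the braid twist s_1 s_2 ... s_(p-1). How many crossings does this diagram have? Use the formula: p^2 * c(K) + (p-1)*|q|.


Step 1: Each of the c(K) crossings of the companion diagram becomes p*p = p^2 crossings among the p parallel strands, and each of the |q| twists s_1 s_2 ... s_(p-1) adds (p-1) crossings.
  Crossings = p^2 * c(K) + (p-1)*|q|
Step 2: = 8^2 * 9 + (8-1)*7
Step 3: = 64*9 + 7*7
Step 4: = 576 + 49 = 625

625


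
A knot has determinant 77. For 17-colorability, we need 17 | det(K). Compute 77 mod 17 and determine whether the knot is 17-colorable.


Step 1: A knot is p-colorable if and only if p divides its determinant.
Step 2: Compute 77 mod 17.
77 = 4 * 17 + 9
Step 3: 77 mod 17 = 9
Step 4: The knot is 17-colorable: no

9


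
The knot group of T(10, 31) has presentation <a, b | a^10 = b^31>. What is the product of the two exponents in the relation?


The relation is a^10 = b^31.
Product of exponents = 10 * 31
= 310

310


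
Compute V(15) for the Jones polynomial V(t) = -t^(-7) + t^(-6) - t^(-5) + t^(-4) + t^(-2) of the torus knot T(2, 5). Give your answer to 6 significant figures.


Substituting t = 15 into V(t) = -t^(-7) + t^(-6) - t^(-5) + t^(-4) + t^(-2):
  (-)t^(-7) = -5.85277e-09
  (+)t^(-6) = 8.77915e-08
  (-)t^(-5) = -1.31687e-06
  (+)t^(-4) = 1.97531e-05
  (+)t^(-2) = 0.00444444
Sum = (-5.85277e-09) + (8.77915e-08) + (-1.31687e-06) + (1.97531e-05) + (0.00444444)
= 0.004462962597
Rounded to 6 significant figures: 0.00446296

0.00446296


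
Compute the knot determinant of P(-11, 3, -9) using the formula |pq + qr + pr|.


Step 1: Compute pq + qr + pr.
pq = (-11)*3 = -33
qr = 3*(-9) = -27
pr = (-11)*(-9) = 99
pq + qr + pr = -33 + (-27) + 99 = 39
Step 2: Take absolute value.
det(P(-11,3,-9)) = |39| = 39

39


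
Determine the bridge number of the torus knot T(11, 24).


The bridge number of T(p,q) is min(p,q).
min(11, 24) = 11

11


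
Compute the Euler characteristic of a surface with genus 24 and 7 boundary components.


chi = 2 - 2g - b
= 2 - 2*24 - 7
= 2 - 48 - 7 = -53

-53


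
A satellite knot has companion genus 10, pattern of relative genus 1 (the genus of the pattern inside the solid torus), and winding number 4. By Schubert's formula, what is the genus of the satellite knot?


Schubert: g(satellite) = g_rel(pattern) + |winding| * g(companion),
where g_rel(pattern) is the genus of the pattern relative to the solid torus.
= 1 + 4 * 10
= 1 + 40 = 41

41


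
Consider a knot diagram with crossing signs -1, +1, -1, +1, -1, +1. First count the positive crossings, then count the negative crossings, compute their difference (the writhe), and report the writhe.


Step 1: Count positive crossings (+1).
Positive crossings: 3
Step 2: Count negative crossings (-1).
Negative crossings: 3
Step 3: Writhe = (positive) - (negative)
w = 3 - 3 = 0
Step 4: |w| = 0, and w is zero

0


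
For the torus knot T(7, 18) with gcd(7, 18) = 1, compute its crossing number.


For a torus knot T(p, q) with gcd(p,q)=1,
the crossing number is min(p*(q-1), q*(p-1)).
p*(q-1) = 7*17 = 119
q*(p-1) = 18*6 = 108
min(119, 108) = 108

108


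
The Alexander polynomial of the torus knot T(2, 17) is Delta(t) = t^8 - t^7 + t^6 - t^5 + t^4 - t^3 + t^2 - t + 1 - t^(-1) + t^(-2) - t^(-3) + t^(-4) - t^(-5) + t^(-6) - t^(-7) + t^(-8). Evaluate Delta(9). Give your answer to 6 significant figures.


Substituting t = 9 into Delta(t) = t^8 - t^7 + t^6 - t^5 + t^4 - t^3 + t^2 - t + 1 - t^(-1) + t^(-2) - t^(-3) + t^(-4) - t^(-5) + t^(-6) - t^(-7) + t^(-8):
Term values: (43046721) + (-4782969) + (531441) + (-59049) + (6561) + (-729) + (81) + (-9) + (1) + (-0.111111) + (0.0123457) + (-0.00137174) + (0.000152416) + (-1.69351e-05) + (1.88168e-06) + (-2.09075e-07) + (2.32306e-08)
Sum = 38742048.9
Rounded to 6 significant figures: 3.8742e+07

3.8742e+07


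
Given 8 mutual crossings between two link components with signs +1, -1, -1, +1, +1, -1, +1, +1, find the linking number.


Step 1: Count positive crossings: 5
Step 2: Count negative crossings: 3
Step 3: Sum of signs = 5 - 3 = 2
Step 4: Linking number = sum/2 = 2/2 = 1

1


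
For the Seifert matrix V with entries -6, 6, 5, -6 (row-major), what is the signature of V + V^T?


Step 1: V + V^T = [[-12, 11], [11, -12]]
Step 2: trace = -24, det = 23
Step 3: Discriminant = (-24)^2 - 4*23 = 484
Step 4: Eigenvalues: -1, -23
Step 5: Signature = (# positive eigenvalues) - (# negative eigenvalues) = -2

-2


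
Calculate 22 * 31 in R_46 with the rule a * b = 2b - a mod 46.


22 * 31 = 2*31 - 22 mod 46
= 62 - 22 mod 46
= 40 mod 46 = 40

40


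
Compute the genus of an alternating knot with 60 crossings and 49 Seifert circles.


For alternating knots, g = (c - s + 1)/2.
= (60 - 49 + 1)/2
= 12/2 = 6

6


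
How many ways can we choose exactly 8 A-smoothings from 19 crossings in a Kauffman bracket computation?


We choose which 8 of 19 crossings get A-smoothings.
C(19, 8) = 19! / (8! * 11!)
= 75582

75582


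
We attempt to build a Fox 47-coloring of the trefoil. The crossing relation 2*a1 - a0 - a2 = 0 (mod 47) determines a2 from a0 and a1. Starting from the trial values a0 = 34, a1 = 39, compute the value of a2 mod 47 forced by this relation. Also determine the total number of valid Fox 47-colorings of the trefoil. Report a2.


Step 1: Apply the given crossing relation 2*a1 - a0 - a2 = 0 (mod 47).
  a2 = 2*a1 - a0 mod 47
  a2 = 2*39 - 34 mod 47
  a2 = 78 - 34 mod 47
  a2 = 44 mod 47 = 44
Step 2: The trefoil has determinant 3.
  Number of Fox p-colorings (p prime) is p^2 if p = 3, else p.
  Since 47 does not divide 3, only trivial (constant) colorings exist.
  (So the trial a0 = 34, a1 = 39 with a0 != a1 does NOT extend to a valid coloring of the whole trefoil: the other two crossing relations require 3*(a1 - a0) = 0 (mod 47), which fails.)
  Total colorings = 47
Step 3: a2 = 44, total Fox 47-colorings = 47

44


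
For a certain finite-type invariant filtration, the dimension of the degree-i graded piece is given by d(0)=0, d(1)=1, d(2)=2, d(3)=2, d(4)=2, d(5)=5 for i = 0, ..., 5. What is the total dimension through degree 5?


Total dimension = d(0) + d(1) + ... + d(5)
= 0 + 1 + 2 + 2 + 2 + 5
= 12

12


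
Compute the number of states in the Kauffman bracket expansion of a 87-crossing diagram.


Each crossing contributes 2 choices (A-smoothing or B-smoothing).
Total states = 2^87 = 154742504910672534362390528

154742504910672534362390528


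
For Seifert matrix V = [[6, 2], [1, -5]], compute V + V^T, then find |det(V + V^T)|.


Step 1: Form V + V^T where V = [[6, 2], [1, -5]]
  V^T = [[6, 1], [2, -5]]
  V + V^T = [[12, 3], [3, -10]]
Step 2: det(V + V^T) = 12*(-10) - 3*3
  = -120 - 9 = -129
Step 3: Knot determinant = |det(V + V^T)| = |-129| = 129

129


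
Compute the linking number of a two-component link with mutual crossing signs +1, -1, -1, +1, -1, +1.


Step 1: Count positive crossings: 3
Step 2: Count negative crossings: 3
Step 3: Sum of signs = 3 - 3 = 0
Step 4: Linking number = sum/2 = 0/2 = 0

0


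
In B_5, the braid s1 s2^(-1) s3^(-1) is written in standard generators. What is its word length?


The word length counts the number of generators (including inverses).
Listing each generator: s1, s2^(-1), s3^(-1)
There are 3 generators in this braid word.

3


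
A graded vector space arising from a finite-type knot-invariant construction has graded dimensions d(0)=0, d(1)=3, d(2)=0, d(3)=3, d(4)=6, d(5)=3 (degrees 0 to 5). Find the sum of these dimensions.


Total dimension = d(0) + d(1) + ... + d(5)
= 0 + 3 + 0 + 3 + 6 + 3
= 15

15


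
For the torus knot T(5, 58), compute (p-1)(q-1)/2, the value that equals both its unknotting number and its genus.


For a torus knot T(p,q), both the unknotting number and genus equal (p-1)(q-1)/2.
= (5-1)(58-1)/2
= 4*57/2
= 228/2 = 114

114


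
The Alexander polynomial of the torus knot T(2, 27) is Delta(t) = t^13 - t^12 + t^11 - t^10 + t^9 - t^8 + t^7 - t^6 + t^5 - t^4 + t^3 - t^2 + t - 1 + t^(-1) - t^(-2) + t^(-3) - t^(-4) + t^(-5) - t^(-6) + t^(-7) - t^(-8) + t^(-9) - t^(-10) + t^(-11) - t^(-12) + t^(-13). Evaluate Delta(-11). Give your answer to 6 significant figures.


Substituting t = -11 into Delta(t) = t^13 - t^12 + t^11 - t^10 + t^9 - t^8 + t^7 - t^6 + t^5 - t^4 + t^3 - t^2 + t - 1 + t^(-1) - t^(-2) + t^(-3) - t^(-4) + t^(-5) - t^(-6) + t^(-7) - t^(-8) + t^(-9) - t^(-10) + t^(-11) - t^(-12) + t^(-13):
Term values: (-34522712143931) + (-3138428376721) + (-285311670611) + (-25937424601) + (-2357947691) + (-214358881) + (-19487171) + (-1771561) + (-161051) + (-14641) + (-1331) + (-121) + (-11) + (-1) + (-0.0909091) + (-0.00826446) + (-0.000751315) + (-6.83013e-05) + (-6.20921e-06) + (-5.64474e-07) + (-5.13158e-08) + (-4.66507e-09) + (-4.24098e-10) + (-3.85543e-11) + (-3.50494e-12) + (-3.18631e-13) + (-2.89664e-14)
Sum = -3.797498336e+13
Rounded to 6 significant figures: -3.7975e+13

-3.7975e+13


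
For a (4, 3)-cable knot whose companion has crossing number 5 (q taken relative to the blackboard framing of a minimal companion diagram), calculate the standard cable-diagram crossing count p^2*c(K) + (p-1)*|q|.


Step 1: Each of the c(K) crossings of the companion diagram becomes p*p = p^2 crossings among the p parallel strands, and each of the |q| twists s_1 s_2 ... s_(p-1) adds (p-1) crossings.
  Crossings = p^2 * c(K) + (p-1)*|q|
Step 2: = 4^2 * 5 + (4-1)*3
Step 3: = 16*5 + 3*3
Step 4: = 80 + 9 = 89

89


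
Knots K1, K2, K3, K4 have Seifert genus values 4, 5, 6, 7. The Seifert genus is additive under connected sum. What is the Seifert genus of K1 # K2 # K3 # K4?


The Seifert genus is additive under connected sum.
Seifert genus(K1 # K2 # K3 # K4) = (4) + (5) + (6) + (7)
= 22

22


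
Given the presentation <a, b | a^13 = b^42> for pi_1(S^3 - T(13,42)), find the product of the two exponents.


The relation is a^13 = b^42.
Product of exponents = 13 * 42
= 546

546


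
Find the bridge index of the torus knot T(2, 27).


The bridge number of T(p,q) is min(p,q).
min(2, 27) = 2

2


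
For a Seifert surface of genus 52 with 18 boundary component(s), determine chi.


chi = 2 - 2g - b
= 2 - 2*52 - 18
= 2 - 104 - 18 = -120

-120


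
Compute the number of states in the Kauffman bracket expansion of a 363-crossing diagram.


Each crossing contributes 2 choices (A-smoothing or B-smoothing).
Total states = 2^363 = 18788340662190665823115844774314696219005460391266558965658327772257672200916867547709591987078149624255479808

18788340662190665823115844774314696219005460391266558965658327772257672200916867547709591987078149624255479808


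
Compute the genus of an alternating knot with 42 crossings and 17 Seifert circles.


For alternating knots, g = (c - s + 1)/2.
= (42 - 17 + 1)/2
= 26/2 = 13

13


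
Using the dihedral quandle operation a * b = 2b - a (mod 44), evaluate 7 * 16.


7 * 16 = 2*16 - 7 mod 44
= 32 - 7 mod 44
= 25 mod 44 = 25

25


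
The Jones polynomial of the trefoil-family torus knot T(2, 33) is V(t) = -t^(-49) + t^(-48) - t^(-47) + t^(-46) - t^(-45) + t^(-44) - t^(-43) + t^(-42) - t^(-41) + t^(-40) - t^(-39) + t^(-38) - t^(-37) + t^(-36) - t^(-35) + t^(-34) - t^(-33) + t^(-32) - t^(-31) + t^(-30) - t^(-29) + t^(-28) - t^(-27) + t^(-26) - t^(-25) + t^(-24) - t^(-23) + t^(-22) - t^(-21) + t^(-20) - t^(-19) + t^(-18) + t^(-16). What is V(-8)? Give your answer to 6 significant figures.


Substituting t = -8 into V(t) = -t^(-49) + t^(-48) - t^(-47) + t^(-46) - t^(-45) + t^(-44) - t^(-43) + t^(-42) - t^(-41) + t^(-40) - t^(-39) + t^(-38) - t^(-37) + t^(-36) - t^(-35) + t^(-34) - t^(-33) + t^(-32) - t^(-31) + t^(-30) - t^(-29) + t^(-28) - t^(-27) + t^(-26) - t^(-25) + t^(-24) - t^(-23) + t^(-22) - t^(-21) + t^(-20) - t^(-19) + t^(-18) + t^(-16):
  (-)t^(-49) = 5.60519e-45
  (+)t^(-48) = 4.48416e-44
  (-)t^(-47) = 3.58732e-43
  (+)t^(-46) = 2.86986e-42
  (-)t^(-45) = 2.29589e-41
  (+)t^(-44) = 1.83671e-40
  (-)t^(-43) = 1.46937e-39
  (+)t^(-42) = 1.17549e-38
  (-)t^(-41) = 9.40395e-38
  (+)t^(-40) = 7.52316e-37
  (-)t^(-39) = 6.01853e-36
  (+)t^(-38) = 4.81482e-35
  (-)t^(-37) = 3.85186e-34
  (+)t^(-36) = 3.08149e-33
  (-)t^(-35) = 2.46519e-32
  (+)t^(-34) = 1.97215e-31
  (-)t^(-33) = 1.57772e-30
  (+)t^(-32) = 1.26218e-29
  (-)t^(-31) = 1.00974e-28
  (+)t^(-30) = 8.07794e-28
  (-)t^(-29) = 6.46235e-27
  (+)t^(-28) = 5.16988e-26
  (-)t^(-27) = 4.1359e-25
  (+)t^(-26) = 3.30872e-24
  (-)t^(-25) = 2.64698e-23
  (+)t^(-24) = 2.11758e-22
  (-)t^(-23) = 1.69407e-21
  (+)t^(-22) = 1.35525e-20
  (-)t^(-21) = 1.0842e-19
  (+)t^(-20) = 8.67362e-19
  (-)t^(-19) = 6.93889e-18
  (+)t^(-18) = 5.55112e-17
  (+)t^(-16) = 3.55271e-15
Sum = (5.60519e-45) + (4.48416e-44) + (3.58732e-43) + (2.86986e-42) + (2.29589e-41) + (1.83671e-40) + (1.46937e-39) + (1.17549e-38) + (9.40395e-38) + (7.52316e-37) + (6.01853e-36) + (4.81482e-35) + (3.85186e-34) + (3.08149e-33) + (2.46519e-32) + (1.97215e-31) + (1.57772e-30) + (1.26218e-29) + (1.00974e-28) + (8.07794e-28) + (6.46235e-27) + (5.16988e-26) + (4.1359e-25) + (3.30872e-24) + (2.64698e-23) + (2.11758e-22) + (1.69407e-21) + (1.35525e-20) + (1.0842e-19) + (8.67362e-19) + (6.93889e-18) + (5.55112e-17) + (3.55271e-15)
= 3.616154994e-15
Rounded to 6 significant figures: 3.61615e-15

3.61615e-15


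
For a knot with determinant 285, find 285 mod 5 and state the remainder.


Step 1: A knot is p-colorable if and only if p divides its determinant.
Step 2: Compute 285 mod 5.
285 = 57 * 5 + 0
Step 3: 285 mod 5 = 0
Step 4: The knot is 5-colorable: yes

0


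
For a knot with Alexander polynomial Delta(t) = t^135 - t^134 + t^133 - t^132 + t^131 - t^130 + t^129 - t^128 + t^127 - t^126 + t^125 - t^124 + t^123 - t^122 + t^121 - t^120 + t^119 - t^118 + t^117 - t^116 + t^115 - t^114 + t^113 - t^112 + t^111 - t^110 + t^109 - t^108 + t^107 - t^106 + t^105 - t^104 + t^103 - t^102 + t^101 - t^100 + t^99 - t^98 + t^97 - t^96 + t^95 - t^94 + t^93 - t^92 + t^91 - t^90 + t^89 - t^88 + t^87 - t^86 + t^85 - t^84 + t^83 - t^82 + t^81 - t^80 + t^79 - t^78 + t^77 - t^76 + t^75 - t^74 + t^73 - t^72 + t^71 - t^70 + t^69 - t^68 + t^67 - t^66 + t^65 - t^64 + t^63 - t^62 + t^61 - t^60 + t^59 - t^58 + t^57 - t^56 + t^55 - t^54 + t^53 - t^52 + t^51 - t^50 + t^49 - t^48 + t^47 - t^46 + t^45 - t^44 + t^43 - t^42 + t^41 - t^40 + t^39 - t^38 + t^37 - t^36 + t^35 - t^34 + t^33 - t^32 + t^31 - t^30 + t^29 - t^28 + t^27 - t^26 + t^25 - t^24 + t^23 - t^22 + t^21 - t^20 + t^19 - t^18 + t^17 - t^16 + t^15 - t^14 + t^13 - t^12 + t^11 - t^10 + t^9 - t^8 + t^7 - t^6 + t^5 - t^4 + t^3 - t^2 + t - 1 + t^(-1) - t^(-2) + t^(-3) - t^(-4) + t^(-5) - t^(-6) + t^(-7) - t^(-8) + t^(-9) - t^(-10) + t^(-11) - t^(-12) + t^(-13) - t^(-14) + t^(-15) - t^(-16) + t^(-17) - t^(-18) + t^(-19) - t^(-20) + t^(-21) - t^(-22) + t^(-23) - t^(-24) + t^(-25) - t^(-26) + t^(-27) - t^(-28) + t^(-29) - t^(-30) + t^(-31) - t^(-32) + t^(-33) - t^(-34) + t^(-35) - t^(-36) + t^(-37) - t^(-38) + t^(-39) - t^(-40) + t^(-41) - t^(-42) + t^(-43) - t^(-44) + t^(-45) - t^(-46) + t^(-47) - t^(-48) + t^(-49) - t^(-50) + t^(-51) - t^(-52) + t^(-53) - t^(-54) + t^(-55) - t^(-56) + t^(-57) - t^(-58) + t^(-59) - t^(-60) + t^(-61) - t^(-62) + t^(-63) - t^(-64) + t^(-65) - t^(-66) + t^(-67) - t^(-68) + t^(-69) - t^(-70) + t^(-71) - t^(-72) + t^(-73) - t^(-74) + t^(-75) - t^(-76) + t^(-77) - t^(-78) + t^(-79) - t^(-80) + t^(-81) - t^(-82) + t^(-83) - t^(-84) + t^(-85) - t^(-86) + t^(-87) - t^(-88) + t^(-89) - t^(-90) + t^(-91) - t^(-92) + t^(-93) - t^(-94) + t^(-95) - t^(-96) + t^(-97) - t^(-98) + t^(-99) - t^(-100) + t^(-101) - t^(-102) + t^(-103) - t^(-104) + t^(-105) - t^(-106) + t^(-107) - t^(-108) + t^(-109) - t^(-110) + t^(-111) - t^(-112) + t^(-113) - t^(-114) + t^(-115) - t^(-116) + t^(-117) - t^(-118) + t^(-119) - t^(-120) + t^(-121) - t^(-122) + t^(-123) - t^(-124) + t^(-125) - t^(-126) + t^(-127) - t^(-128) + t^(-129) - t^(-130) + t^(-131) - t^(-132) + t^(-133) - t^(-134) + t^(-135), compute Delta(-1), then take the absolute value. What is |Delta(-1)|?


Step 1: The polynomial has 271 terms with alternating signs, exponents from 135 down to -135.
Step 2: Substitute t = -1. The i-th term has coefficient (-1)^i and exponent (m-i),
  so its value is (-1)^i * (-1)^(m-i) = (-1)^m = -1 for every i.
Step 3: All 271 terms equal -1, so Delta(-1) = 271 * (-1) = -271
Step 4: |Delta(-1)| = 271

271


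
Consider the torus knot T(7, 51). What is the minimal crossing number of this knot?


For a torus knot T(p, q) with gcd(p,q)=1,
the crossing number is min(p*(q-1), q*(p-1)).
p*(q-1) = 7*50 = 350
q*(p-1) = 51*6 = 306
min(350, 306) = 306

306


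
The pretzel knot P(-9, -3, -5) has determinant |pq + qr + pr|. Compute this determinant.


Step 1: Compute pq + qr + pr.
pq = (-9)*(-3) = 27
qr = (-3)*(-5) = 15
pr = (-9)*(-5) = 45
pq + qr + pr = 27 + 15 + 45 = 87
Step 2: Take absolute value.
det(P(-9,-3,-5)) = |87| = 87

87


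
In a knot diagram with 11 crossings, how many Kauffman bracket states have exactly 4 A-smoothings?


We choose which 4 of 11 crossings get A-smoothings.
C(11, 4) = 11! / (4! * 7!)
= 330

330


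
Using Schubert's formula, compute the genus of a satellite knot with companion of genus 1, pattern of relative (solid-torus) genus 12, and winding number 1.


Schubert: g(satellite) = g_rel(pattern) + |winding| * g(companion),
where g_rel(pattern) is the genus of the pattern relative to the solid torus.
= 12 + 1 * 1
= 12 + 1 = 13

13


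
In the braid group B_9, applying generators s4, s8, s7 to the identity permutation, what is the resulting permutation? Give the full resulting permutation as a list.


Starting with identity [1, 2, 3, 4, 5, 6, 7, 8, 9].
Apply generators in sequence:
  After s4: [1, 2, 3, 5, 4, 6, 7, 8, 9]
  After s8: [1, 2, 3, 5, 4, 6, 7, 9, 8]
  After s7: [1, 2, 3, 5, 4, 6, 9, 7, 8]
Final permutation: [1, 2, 3, 5, 4, 6, 9, 7, 8]

[1, 2, 3, 5, 4, 6, 9, 7, 8]


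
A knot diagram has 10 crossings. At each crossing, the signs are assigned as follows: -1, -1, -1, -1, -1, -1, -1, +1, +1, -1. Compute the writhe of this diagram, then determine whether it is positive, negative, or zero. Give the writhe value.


Step 1: Count positive crossings (+1).
Positive crossings: 2
Step 2: Count negative crossings (-1).
Negative crossings: 8
Step 3: Writhe = (positive) - (negative)
w = 2 - 8 = -6
Step 4: |w| = 6, and w is negative

-6


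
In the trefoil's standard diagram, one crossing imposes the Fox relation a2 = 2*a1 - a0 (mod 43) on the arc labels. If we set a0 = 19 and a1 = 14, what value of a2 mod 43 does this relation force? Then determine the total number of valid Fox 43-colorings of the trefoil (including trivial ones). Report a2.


Step 1: Apply the given crossing relation 2*a1 - a0 - a2 = 0 (mod 43).
  a2 = 2*a1 - a0 mod 43
  a2 = 2*14 - 19 mod 43
  a2 = 28 - 19 mod 43
  a2 = 9 mod 43 = 9
Step 2: The trefoil has determinant 3.
  Number of Fox p-colorings (p prime) is p^2 if p = 3, else p.
  Since 43 does not divide 3, only trivial (constant) colorings exist.
  (So the trial a0 = 19, a1 = 14 with a0 != a1 does NOT extend to a valid coloring of the whole trefoil: the other two crossing relations require 3*(a1 - a0) = 0 (mod 43), which fails.)
  Total colorings = 43
Step 3: a2 = 9, total Fox 43-colorings = 43

9


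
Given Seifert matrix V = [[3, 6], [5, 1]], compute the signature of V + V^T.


Step 1: V + V^T = [[6, 11], [11, 2]]
Step 2: trace = 8, det = -109
Step 3: Discriminant = 8^2 - 4*(-109) = 500
Step 4: Eigenvalues: 15.1803, -7.18034
Step 5: Signature = (# positive eigenvalues) - (# negative eigenvalues) = 0

0


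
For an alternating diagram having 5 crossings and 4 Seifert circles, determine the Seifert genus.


For alternating knots, g = (c - s + 1)/2.
= (5 - 4 + 1)/2
= 2/2 = 1

1


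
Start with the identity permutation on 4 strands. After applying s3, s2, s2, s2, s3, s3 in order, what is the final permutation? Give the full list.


Starting with identity [1, 2, 3, 4].
Apply generators in sequence:
  After s3: [1, 2, 4, 3]
  After s2: [1, 4, 2, 3]
  After s2: [1, 2, 4, 3]
  After s2: [1, 4, 2, 3]
  After s3: [1, 4, 3, 2]
  After s3: [1, 4, 2, 3]
Final permutation: [1, 4, 2, 3]

[1, 4, 2, 3]


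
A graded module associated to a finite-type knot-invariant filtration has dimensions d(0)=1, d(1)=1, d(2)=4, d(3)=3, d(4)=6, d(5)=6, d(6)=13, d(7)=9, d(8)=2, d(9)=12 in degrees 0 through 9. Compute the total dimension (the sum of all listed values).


Total dimension = d(0) + d(1) + ... + d(9)
= 1 + 1 + 4 + 3 + 6 + 6 + 13 + 9 + 2 + 12
= 57

57


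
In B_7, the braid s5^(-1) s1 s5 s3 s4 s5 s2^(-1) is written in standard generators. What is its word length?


The word length counts the number of generators (including inverses).
Listing each generator: s5^(-1), s1, s5, s3, s4, s5, s2^(-1)
There are 7 generators in this braid word.

7


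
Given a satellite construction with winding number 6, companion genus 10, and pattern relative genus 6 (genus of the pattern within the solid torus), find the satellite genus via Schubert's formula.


Schubert: g(satellite) = g_rel(pattern) + |winding| * g(companion),
where g_rel(pattern) is the genus of the pattern relative to the solid torus.
= 6 + 6 * 10
= 6 + 60 = 66

66


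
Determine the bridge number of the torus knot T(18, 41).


The bridge number of T(p,q) is min(p,q).
min(18, 41) = 18

18


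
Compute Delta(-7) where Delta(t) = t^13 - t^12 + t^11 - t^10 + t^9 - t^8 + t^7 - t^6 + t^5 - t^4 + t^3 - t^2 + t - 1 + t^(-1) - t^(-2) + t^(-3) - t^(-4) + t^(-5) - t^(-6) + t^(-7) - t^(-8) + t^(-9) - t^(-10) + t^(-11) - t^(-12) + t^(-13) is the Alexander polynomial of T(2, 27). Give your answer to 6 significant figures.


Substituting t = -7 into Delta(t) = t^13 - t^12 + t^11 - t^10 + t^9 - t^8 + t^7 - t^6 + t^5 - t^4 + t^3 - t^2 + t - 1 + t^(-1) - t^(-2) + t^(-3) - t^(-4) + t^(-5) - t^(-6) + t^(-7) - t^(-8) + t^(-9) - t^(-10) + t^(-11) - t^(-12) + t^(-13):
Term values: (-96889010407) + (-13841287201) + (-1977326743) + (-282475249) + (-40353607) + (-5764801) + (-823543) + (-117649) + (-16807) + (-2401) + (-343) + (-49) + (-7) + (-1) + (-0.142857) + (-0.0204082) + (-0.00291545) + (-0.000416493) + (-5.9499e-05) + (-8.49986e-06) + (-1.21427e-06) + (-1.73467e-07) + (-2.47809e-08) + (-3.54013e-09) + (-5.05733e-10) + (-7.22476e-11) + (-1.03211e-11)
Sum = -1.130371788e+11
Rounded to 6 significant figures: -1.13037e+11

-1.13037e+11


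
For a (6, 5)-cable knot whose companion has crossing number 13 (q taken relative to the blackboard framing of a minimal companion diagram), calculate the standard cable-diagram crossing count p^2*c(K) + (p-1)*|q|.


Step 1: Each of the c(K) crossings of the companion diagram becomes p*p = p^2 crossings among the p parallel strands, and each of the |q| twists s_1 s_2 ... s_(p-1) adds (p-1) crossings.
  Crossings = p^2 * c(K) + (p-1)*|q|
Step 2: = 6^2 * 13 + (6-1)*5
Step 3: = 36*13 + 5*5
Step 4: = 468 + 25 = 493

493


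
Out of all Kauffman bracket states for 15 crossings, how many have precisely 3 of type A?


We choose which 3 of 15 crossings get A-smoothings.
C(15, 3) = 15! / (3! * 12!)
= 455

455


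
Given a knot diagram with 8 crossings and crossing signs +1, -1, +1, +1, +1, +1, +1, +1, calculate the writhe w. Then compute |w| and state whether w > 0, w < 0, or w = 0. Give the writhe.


Step 1: Count positive crossings (+1).
Positive crossings: 7
Step 2: Count negative crossings (-1).
Negative crossings: 1
Step 3: Writhe = (positive) - (negative)
w = 7 - 1 = 6
Step 4: |w| = 6, and w is positive

6


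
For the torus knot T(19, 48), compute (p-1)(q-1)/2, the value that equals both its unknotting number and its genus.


For a torus knot T(p,q), both the unknotting number and genus equal (p-1)(q-1)/2.
= (19-1)(48-1)/2
= 18*47/2
= 846/2 = 423

423


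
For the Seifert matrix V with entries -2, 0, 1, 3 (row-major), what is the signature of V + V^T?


Step 1: V + V^T = [[-4, 1], [1, 6]]
Step 2: trace = 2, det = -25
Step 3: Discriminant = 2^2 - 4*(-25) = 104
Step 4: Eigenvalues: 6.09902, -4.09902
Step 5: Signature = (# positive eigenvalues) - (# negative eigenvalues) = 0

0


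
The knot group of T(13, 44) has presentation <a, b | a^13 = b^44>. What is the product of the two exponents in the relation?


The relation is a^13 = b^44.
Product of exponents = 13 * 44
= 572

572


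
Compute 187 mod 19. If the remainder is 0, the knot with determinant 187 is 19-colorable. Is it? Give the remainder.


Step 1: A knot is p-colorable if and only if p divides its determinant.
Step 2: Compute 187 mod 19.
187 = 9 * 19 + 16
Step 3: 187 mod 19 = 16
Step 4: The knot is 19-colorable: no

16


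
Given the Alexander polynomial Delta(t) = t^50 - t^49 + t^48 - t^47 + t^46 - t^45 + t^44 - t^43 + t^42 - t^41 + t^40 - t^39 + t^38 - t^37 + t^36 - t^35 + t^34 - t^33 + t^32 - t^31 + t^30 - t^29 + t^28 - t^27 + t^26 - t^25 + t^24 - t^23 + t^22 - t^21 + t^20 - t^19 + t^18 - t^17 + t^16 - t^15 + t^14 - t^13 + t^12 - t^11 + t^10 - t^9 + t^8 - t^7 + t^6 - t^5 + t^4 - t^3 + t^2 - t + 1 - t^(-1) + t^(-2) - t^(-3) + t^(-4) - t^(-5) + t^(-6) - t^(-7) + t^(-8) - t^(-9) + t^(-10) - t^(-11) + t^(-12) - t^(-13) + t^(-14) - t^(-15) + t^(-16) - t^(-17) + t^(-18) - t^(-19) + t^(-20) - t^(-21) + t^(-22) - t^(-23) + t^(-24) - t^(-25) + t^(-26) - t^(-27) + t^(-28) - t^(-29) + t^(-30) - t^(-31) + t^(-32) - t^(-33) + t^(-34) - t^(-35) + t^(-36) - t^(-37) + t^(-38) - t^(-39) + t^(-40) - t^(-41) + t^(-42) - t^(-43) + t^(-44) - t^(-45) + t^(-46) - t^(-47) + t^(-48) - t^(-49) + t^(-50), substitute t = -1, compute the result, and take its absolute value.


Step 1: The polynomial has 101 terms with alternating signs, exponents from 50 down to -50.
Step 2: Substitute t = -1. The i-th term has coefficient (-1)^i and exponent (m-i),
  so its value is (-1)^i * (-1)^(m-i) = (-1)^m = 1 for every i.
Step 3: All 101 terms equal 1, so Delta(-1) = 101 * (1) = 101
Step 4: |Delta(-1)| = 101

101


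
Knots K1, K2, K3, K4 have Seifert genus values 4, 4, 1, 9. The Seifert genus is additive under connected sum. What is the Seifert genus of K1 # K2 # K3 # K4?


The Seifert genus is additive under connected sum.
Seifert genus(K1 # K2 # K3 # K4) = (4) + (4) + (1) + (9)
= 18

18


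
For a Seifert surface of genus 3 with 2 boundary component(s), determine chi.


chi = 2 - 2g - b
= 2 - 2*3 - 2
= 2 - 6 - 2 = -6

-6


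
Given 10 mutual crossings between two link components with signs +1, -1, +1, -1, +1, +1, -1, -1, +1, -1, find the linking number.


Step 1: Count positive crossings: 5
Step 2: Count negative crossings: 5
Step 3: Sum of signs = 5 - 5 = 0
Step 4: Linking number = sum/2 = 0/2 = 0

0


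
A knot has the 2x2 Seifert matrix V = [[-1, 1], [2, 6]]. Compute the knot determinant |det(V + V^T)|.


Step 1: Form V + V^T where V = [[-1, 1], [2, 6]]
  V^T = [[-1, 2], [1, 6]]
  V + V^T = [[-2, 3], [3, 12]]
Step 2: det(V + V^T) = (-2)*12 - 3*3
  = -24 - 9 = -33
Step 3: Knot determinant = |det(V + V^T)| = |-33| = 33

33


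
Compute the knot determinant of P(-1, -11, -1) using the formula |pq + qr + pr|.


Step 1: Compute pq + qr + pr.
pq = (-1)*(-11) = 11
qr = (-11)*(-1) = 11
pr = (-1)*(-1) = 1
pq + qr + pr = 11 + 11 + 1 = 23
Step 2: Take absolute value.
det(P(-1,-11,-1)) = |23| = 23

23


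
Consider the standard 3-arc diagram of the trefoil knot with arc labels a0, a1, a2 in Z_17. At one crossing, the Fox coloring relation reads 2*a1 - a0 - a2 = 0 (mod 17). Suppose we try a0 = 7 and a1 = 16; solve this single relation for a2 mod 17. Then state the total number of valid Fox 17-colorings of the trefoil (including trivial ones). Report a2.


Step 1: Apply the given crossing relation 2*a1 - a0 - a2 = 0 (mod 17).
  a2 = 2*a1 - a0 mod 17
  a2 = 2*16 - 7 mod 17
  a2 = 32 - 7 mod 17
  a2 = 25 mod 17 = 8
Step 2: The trefoil has determinant 3.
  Number of Fox p-colorings (p prime) is p^2 if p = 3, else p.
  Since 17 does not divide 3, only trivial (constant) colorings exist.
  (So the trial a0 = 7, a1 = 16 with a0 != a1 does NOT extend to a valid coloring of the whole trefoil: the other two crossing relations require 3*(a1 - a0) = 0 (mod 17), which fails.)
  Total colorings = 17
Step 3: a2 = 8, total Fox 17-colorings = 17

8


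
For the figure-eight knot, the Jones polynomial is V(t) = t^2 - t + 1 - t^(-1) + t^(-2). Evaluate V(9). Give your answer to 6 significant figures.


Substituting t = 9 into V(t) = t^2 - t + 1 - t^(-1) + t^(-2):
  (+)t^(2) = 81
  (-)t^(1) = -9
  (+)t^(0) = 1
  (-)t^(-1) = -0.111111
  (+)t^(-2) = 0.0123457
Sum = (81) + (-9) + (1) + (-0.111111) + (0.0123457)
= 72.90123457
Rounded to 6 significant figures: 72.9012

72.9012


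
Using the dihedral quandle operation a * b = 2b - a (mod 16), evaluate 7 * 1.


7 * 1 = 2*1 - 7 mod 16
= 2 - 7 mod 16
= -5 mod 16 = 11

11


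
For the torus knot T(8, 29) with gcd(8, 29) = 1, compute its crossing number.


For a torus knot T(p, q) with gcd(p,q)=1,
the crossing number is min(p*(q-1), q*(p-1)).
p*(q-1) = 8*28 = 224
q*(p-1) = 29*7 = 203
min(224, 203) = 203

203


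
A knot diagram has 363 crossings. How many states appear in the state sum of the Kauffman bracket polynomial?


Each crossing contributes 2 choices (A-smoothing or B-smoothing).
Total states = 2^363 = 18788340662190665823115844774314696219005460391266558965658327772257672200916867547709591987078149624255479808

18788340662190665823115844774314696219005460391266558965658327772257672200916867547709591987078149624255479808


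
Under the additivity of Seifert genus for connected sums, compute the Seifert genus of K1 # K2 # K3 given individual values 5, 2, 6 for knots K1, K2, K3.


The Seifert genus is additive under connected sum.
Seifert genus(K1 # K2 # K3) = (5) + (2) + (6)
= 13

13


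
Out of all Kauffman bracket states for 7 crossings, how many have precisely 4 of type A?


We choose which 4 of 7 crossings get A-smoothings.
C(7, 4) = 7! / (4! * 3!)
= 35

35


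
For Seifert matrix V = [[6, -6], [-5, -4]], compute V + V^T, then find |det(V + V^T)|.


Step 1: Form V + V^T where V = [[6, -6], [-5, -4]]
  V^T = [[6, -5], [-6, -4]]
  V + V^T = [[12, -11], [-11, -8]]
Step 2: det(V + V^T) = 12*(-8) - (-11)*(-11)
  = -96 - 121 = -217
Step 3: Knot determinant = |det(V + V^T)| = |-217| = 217

217


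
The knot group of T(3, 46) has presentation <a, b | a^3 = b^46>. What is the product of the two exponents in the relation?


The relation is a^3 = b^46.
Product of exponents = 3 * 46
= 138

138


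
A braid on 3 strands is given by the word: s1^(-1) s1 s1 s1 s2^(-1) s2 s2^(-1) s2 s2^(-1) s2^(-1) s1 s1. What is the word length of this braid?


The word length counts the number of generators (including inverses).
Listing each generator: s1^(-1), s1, s1, s1, s2^(-1), s2, s2^(-1), s2, s2^(-1), s2^(-1), s1, s1
There are 12 generators in this braid word.

12


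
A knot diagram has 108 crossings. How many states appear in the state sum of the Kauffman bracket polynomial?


Each crossing contributes 2 choices (A-smoothing or B-smoothing).
Total states = 2^108 = 324518553658426726783156020576256

324518553658426726783156020576256


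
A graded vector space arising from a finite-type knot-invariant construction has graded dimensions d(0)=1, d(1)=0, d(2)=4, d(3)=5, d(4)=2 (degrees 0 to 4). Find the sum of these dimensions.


Total dimension = d(0) + d(1) + ... + d(4)
= 1 + 0 + 4 + 5 + 2
= 12

12


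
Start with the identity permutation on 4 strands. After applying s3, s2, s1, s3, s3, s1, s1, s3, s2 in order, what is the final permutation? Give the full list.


Starting with identity [1, 2, 3, 4].
Apply generators in sequence:
  After s3: [1, 2, 4, 3]
  After s2: [1, 4, 2, 3]
  After s1: [4, 1, 2, 3]
  After s3: [4, 1, 3, 2]
  After s3: [4, 1, 2, 3]
  After s1: [1, 4, 2, 3]
  After s1: [4, 1, 2, 3]
  After s3: [4, 1, 3, 2]
  After s2: [4, 3, 1, 2]
Final permutation: [4, 3, 1, 2]

[4, 3, 1, 2]


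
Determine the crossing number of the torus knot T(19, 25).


For a torus knot T(p, q) with gcd(p,q)=1,
the crossing number is min(p*(q-1), q*(p-1)).
p*(q-1) = 19*24 = 456
q*(p-1) = 25*18 = 450
min(456, 450) = 450

450


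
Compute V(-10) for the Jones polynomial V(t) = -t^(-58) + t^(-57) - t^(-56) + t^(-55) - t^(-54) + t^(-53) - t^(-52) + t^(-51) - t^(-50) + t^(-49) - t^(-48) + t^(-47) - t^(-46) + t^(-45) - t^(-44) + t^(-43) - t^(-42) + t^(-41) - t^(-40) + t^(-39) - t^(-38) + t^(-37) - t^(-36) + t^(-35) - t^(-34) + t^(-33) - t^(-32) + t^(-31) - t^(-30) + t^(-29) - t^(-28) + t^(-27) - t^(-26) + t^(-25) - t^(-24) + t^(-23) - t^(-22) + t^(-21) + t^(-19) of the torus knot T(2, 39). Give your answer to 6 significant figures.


Substituting t = -10 into V(t) = -t^(-58) + t^(-57) - t^(-56) + t^(-55) - t^(-54) + t^(-53) - t^(-52) + t^(-51) - t^(-50) + t^(-49) - t^(-48) + t^(-47) - t^(-46) + t^(-45) - t^(-44) + t^(-43) - t^(-42) + t^(-41) - t^(-40) + t^(-39) - t^(-38) + t^(-37) - t^(-36) + t^(-35) - t^(-34) + t^(-33) - t^(-32) + t^(-31) - t^(-30) + t^(-29) - t^(-28) + t^(-27) - t^(-26) + t^(-25) - t^(-24) + t^(-23) - t^(-22) + t^(-21) + t^(-19):
  (-)t^(-58) = -1e-58
  (+)t^(-57) = -1e-57
  (-)t^(-56) = -1e-56
  (+)t^(-55) = -1e-55
  (-)t^(-54) = -1e-54
  (+)t^(-53) = -1e-53
  (-)t^(-52) = -1e-52
  (+)t^(-51) = -1e-51
  (-)t^(-50) = -1e-50
  (+)t^(-49) = -1e-49
  (-)t^(-48) = -1e-48
  (+)t^(-47) = -1e-47
  (-)t^(-46) = -1e-46
  (+)t^(-45) = -1e-45
  (-)t^(-44) = -1e-44
  (+)t^(-43) = -1e-43
  (-)t^(-42) = -1e-42
  (+)t^(-41) = -1e-41
  (-)t^(-40) = -1e-40
  (+)t^(-39) = -1e-39
  (-)t^(-38) = -1e-38
  (+)t^(-37) = -1e-37
  (-)t^(-36) = -1e-36
  (+)t^(-35) = -1e-35
  (-)t^(-34) = -1e-34
  (+)t^(-33) = -1e-33
  (-)t^(-32) = -1e-32
  (+)t^(-31) = -1e-31
  (-)t^(-30) = -1e-30
  (+)t^(-29) = -1e-29
  (-)t^(-28) = -1e-28
  (+)t^(-27) = -1e-27
  (-)t^(-26) = -1e-26
  (+)t^(-25) = -1e-25
  (-)t^(-24) = -1e-24
  (+)t^(-23) = -1e-23
  (-)t^(-22) = -1e-22
  (+)t^(-21) = -1e-21
  (+)t^(-19) = -1e-19
Sum = (-1e-58) + (-1e-57) + (-1e-56) + (-1e-55) + (-1e-54) + (-1e-53) + (-1e-52) + (-1e-51) + (-1e-50) + (-1e-49) + (-1e-48) + (-1e-47) + (-1e-46) + (-1e-45) + (-1e-44) + (-1e-43) + (-1e-42) + (-1e-41) + (-1e-40) + (-1e-39) + (-1e-38) + (-1e-37) + (-1e-36) + (-1e-35) + (-1e-34) + (-1e-33) + (-1e-32) + (-1e-31) + (-1e-30) + (-1e-29) + (-1e-28) + (-1e-27) + (-1e-26) + (-1e-25) + (-1e-24) + (-1e-23) + (-1e-22) + (-1e-21) + (-1e-19)
= -1.011111111e-19
Rounded to 6 significant figures: -1.01111e-19

-1.01111e-19
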